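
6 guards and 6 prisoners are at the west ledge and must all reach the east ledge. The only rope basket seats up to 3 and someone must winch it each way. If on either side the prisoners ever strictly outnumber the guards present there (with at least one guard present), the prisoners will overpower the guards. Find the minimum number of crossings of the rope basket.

Following every safe sequence of crossings from the start, the most of the 12 that can be at the east ledge as the rope basket arrives there on crossings 1, 3, 5 is 3, 5, 6 respectively; the best ever achieved is 6 of 12.
From crossing 7 on, no configuration arises that was not already reachable earlier: only 17 distinct safe configurations (who is on which side, and where the rope basket is) can ever be reached, none of them has everyone across, and every continuation just revisits them. They are: 0 guards + 0 prisoners across (rope basket back at the start); 0 guards + 1 prisoner across (rope basket there); 0 guards + 1 prisoner across (rope basket back at the start); 0 guards + 2 prisoners across (rope basket there); 0 guards + 2 prisoners across (rope basket back at the start); 0 guards + 3 prisoners across (rope basket there); 0 guards + 3 prisoners across (rope basket back at the start); 0 guards + 4 prisoners across (rope basket there); 0 guards + 4 prisoners across (rope basket back at the start); 0 guards + 5 prisoners across (rope basket there); 0 guards + 5 prisoners across (rope basket back at the start); 0 guards + 6 prisoners across (rope basket there); 1 guard + 1 prisoner across (rope basket there); 1 guard + 1 prisoner across (rope basket back at the start); 2 guards + 2 prisoners across (rope basket there); 2 guards + 2 prisoners across (rope basket back at the start); 3 guards + 3 prisoners across (rope basket there). So no valid plan exists.

impossible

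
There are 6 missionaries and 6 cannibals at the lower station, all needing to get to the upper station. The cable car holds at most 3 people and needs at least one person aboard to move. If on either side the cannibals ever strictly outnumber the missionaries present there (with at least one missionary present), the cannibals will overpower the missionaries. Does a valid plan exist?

No

Following every safe sequence of crossings from the start, the most of the 12 that can be at the upper station as the cable car arrives there on crossings 1, 3, 5 is 3, 5, 6 respectively; the best ever achieved is 6 of 12.
From crossing 7 on, no configuration arises that was not already reachable earlier: only 17 distinct safe configurations (who is on which side, and where the cable car is) can ever be reached, none of them has everyone across, and every continuation just revisits them. They are: 0 missionaries + 0 cannibals across (cable car back at the start); 0 missionaries + 1 cannibal across (cable car there); 0 missionaries + 1 cannibal across (cable car back at the start); 0 missionaries + 2 cannibals across (cable car there); 0 missionaries + 2 cannibals across (cable car back at the start); 0 missionaries + 3 cannibals across (cable car there); 0 missionaries + 3 cannibals across (cable car back at the start); 0 missionaries + 4 cannibals across (cable car there); 0 missionaries + 4 cannibals across (cable car back at the start); 0 missionaries + 5 cannibals across (cable car there); 0 missionaries + 5 cannibals across (cable car back at the start); 0 missionaries + 6 cannibals across (cable car there); 1 missionary + 1 cannibal across (cable car there); 1 missionary + 1 cannibal across (cable car back at the start); 2 missionaries + 2 cannibals across (cable car there); 2 missionaries + 2 cannibals across (cable car back at the start); 3 missionaries + 3 cannibals across (cable car there). So no valid plan exists.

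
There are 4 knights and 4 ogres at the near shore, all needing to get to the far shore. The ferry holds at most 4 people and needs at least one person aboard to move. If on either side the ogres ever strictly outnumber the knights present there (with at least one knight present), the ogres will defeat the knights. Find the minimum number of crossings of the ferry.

5

Counting alone: each trip to the far shore takes at most 4 across and each return brings at least 1 back, so after t trips out (and t−1 returns) at most 4t − (t−1) of the 8 are across; that first reaches 8 at t = 3, so at least 5 crossings are needed.
The plan below uses exactly 5 crossings, so it is optimal:
1. 2 ogres → the far shore.  (the near shore: 4K 2O; the far shore: 0K 2O)
2. 1 ogre ← the near shore.  (the near shore: 4K 3O; the far shore: 0K 1O)
3. 4 knights → the far shore.  (the near shore: 0K 3O; the far shore: 4K 1O)
4. 1 ogre ← the near shore.  (the near shore: 0K 4O; the far shore: 4K 0O)
5. 4 ogres → the far shore.  (the near shore: 0K 0O; the far shore: 4K 4O)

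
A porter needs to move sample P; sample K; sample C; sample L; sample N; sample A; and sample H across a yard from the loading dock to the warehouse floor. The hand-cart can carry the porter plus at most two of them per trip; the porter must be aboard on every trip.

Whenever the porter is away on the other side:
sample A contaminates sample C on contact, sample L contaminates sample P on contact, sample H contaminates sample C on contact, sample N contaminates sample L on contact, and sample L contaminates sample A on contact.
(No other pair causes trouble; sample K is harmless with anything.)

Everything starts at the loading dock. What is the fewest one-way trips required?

Counting alone: the porter can take at most 2 across per trip to the warehouse floor, so moving all 7 needs at least 4 loaded trips out, with a return between consecutive ones — at least 7 crossings.
The safety rule pushes this higher. Following every safe sequence of crossings, the most of the 7 that can be at the warehouse floor as the hand-cart arrives there on crossing 7 is 6 — never all 7.
So no plan with fewer than 9 crossings exists, and this one achieves 9:
1. Porter goes to the warehouse floor with sample C and sample L.
2. Porter goes back to the loading dock alone.
3. Porter goes to the warehouse floor with sample P.
4. Porter goes back to the loading dock with sample L.
5. Porter goes to the warehouse floor with sample A and sample N.
6. Porter goes back to the loading dock with sample C.
7. Porter goes to the warehouse floor with sample H and sample K.
8. Porter goes back to the loading dock alone.
9. Porter goes to the warehouse floor with sample C and sample L.

9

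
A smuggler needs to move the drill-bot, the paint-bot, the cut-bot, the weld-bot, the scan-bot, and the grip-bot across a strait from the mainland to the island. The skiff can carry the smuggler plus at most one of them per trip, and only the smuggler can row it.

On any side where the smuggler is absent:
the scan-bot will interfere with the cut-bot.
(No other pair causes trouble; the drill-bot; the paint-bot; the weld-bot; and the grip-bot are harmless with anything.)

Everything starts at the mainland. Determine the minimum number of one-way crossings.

Counting alone: the smuggler can take at most 1 across per trip to the island, so moving all 6 needs at least 6 loaded trips out, with a return between consecutive ones — at least 11 crossings.
The plan below uses exactly 11 crossings, so it is optimal:
1. Smuggler goes to the island with the cut-bot.  [the mainland: the drill-bot, the grip-bot, the paint-bot, the scan-bot, the weld-bot | the island: the cut-bot]
2. Smuggler goes back to the mainland alone.  [the mainland: the drill-bot, the grip-bot, the paint-bot, the scan-bot, the weld-bot | the island: the cut-bot]
3. Smuggler goes to the island with the drill-bot.  [the mainland: the grip-bot, the paint-bot, the scan-bot, the weld-bot | the island: the cut-bot, the drill-bot]
4. Smuggler goes back to the mainland alone.  [the mainland: the grip-bot, the paint-bot, the scan-bot, the weld-bot | the island: the cut-bot, the drill-bot]
5. Smuggler goes to the island with the paint-bot.  [the mainland: the grip-bot, the scan-bot, the weld-bot | the island: the cut-bot, the drill-bot, the paint-bot]
6. Smuggler goes back to the mainland alone.  [the mainland: the grip-bot, the scan-bot, the weld-bot | the island: the cut-bot, the drill-bot, the paint-bot]
7. Smuggler goes to the island with the weld-bot.  [the mainland: the grip-bot, the scan-bot | the island: the cut-bot, the drill-bot, the paint-bot, the weld-bot]
8. Smuggler goes back to the mainland alone.  [the mainland: the grip-bot, the scan-bot | the island: the cut-bot, the drill-bot, the paint-bot, the weld-bot]
9. Smuggler goes to the island with the grip-bot.  [the mainland: the scan-bot | the island: the cut-bot, the drill-bot, the grip-bot, the paint-bot, the weld-bot]
10. Smuggler goes back to the mainland alone.  [the mainland: the scan-bot | the island: the cut-bot, the drill-bot, the grip-bot, the paint-bot, the weld-bot]
11. Smuggler goes to the island with the scan-bot.  [the mainland: — | the island: the cut-bot, the drill-bot, the grip-bot, the paint-bot, the scan-bot, the weld-bot]

11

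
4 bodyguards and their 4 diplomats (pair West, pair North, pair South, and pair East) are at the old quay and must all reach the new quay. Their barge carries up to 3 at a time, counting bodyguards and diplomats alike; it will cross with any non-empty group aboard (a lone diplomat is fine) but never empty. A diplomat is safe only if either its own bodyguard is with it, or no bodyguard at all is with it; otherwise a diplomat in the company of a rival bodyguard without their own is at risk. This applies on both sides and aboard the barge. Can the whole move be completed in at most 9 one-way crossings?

Yes

Yes — this plan uses 9 crossings (≤ 9):
1. bodyguard West and diplomat West cross → the new quay.
2. bodyguard West crosses ← the old quay.
3. bodyguard North, bodyguard West, and diplomat North cross → the new quay.
4. bodyguard West and diplomat West cross ← the old quay.
5. bodyguard East, bodyguard South, and bodyguard West cross → the new quay.
6. diplomat North crosses ← the old quay.
7. diplomat North and diplomat West cross → the new quay.
8. diplomat West crosses ← the old quay.
9. diplomat East, diplomat South, and diplomat West cross → the new quay.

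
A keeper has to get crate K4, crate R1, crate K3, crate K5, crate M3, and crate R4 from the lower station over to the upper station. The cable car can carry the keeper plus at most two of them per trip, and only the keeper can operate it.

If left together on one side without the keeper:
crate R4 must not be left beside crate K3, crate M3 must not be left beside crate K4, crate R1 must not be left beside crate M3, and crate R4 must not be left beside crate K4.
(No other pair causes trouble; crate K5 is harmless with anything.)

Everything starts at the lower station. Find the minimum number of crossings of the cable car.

Counting alone: the keeper can take at most 2 across per trip to the upper station, so moving all 6 needs at least 3 loaded trips out, with a return between consecutive ones — at least 5 crossings.
The safety rule pushes this higher. Following every safe sequence of crossings, the most of the 6 that can be at the upper station as the cable car arrives there on crossing 5 is 5 — never all 6.
So no plan with fewer than 7 crossings exists, and this one achieves 7:
1. Keeper goes to the upper station with crate M3 and crate R4.  [the lower station: crate K3, crate K4, crate K5, crate R1 | the upper station: crate M3, crate R4]
2. Keeper goes back to the lower station alone.  [the lower station: crate K3, crate K4, crate K5, crate R1 | the upper station: crate M3, crate R4]
3. Keeper goes to the upper station with crate K4 and crate R1.  [the lower station: crate K3, crate K5 | the upper station: crate K4, crate M3, crate R1, crate R4]
4. Keeper goes back to the lower station with crate M3 and crate R4.  [the lower station: crate K3, crate K5, crate M3, crate R4 | the upper station: crate K4, crate R1]
5. Keeper goes to the upper station with crate K3 and crate K5.  [the lower station: crate M3, crate R4 | the upper station: crate K3, crate K4, crate K5, crate R1]
6. Keeper goes back to the lower station alone.  [the lower station: crate M3, crate R4 | the upper station: crate K3, crate K4, crate K5, crate R1]
7. Keeper goes to the upper station with crate M3 and crate R4.  [the lower station: — | the upper station: crate K3, crate K4, crate K5, crate M3, crate R1, crate R4]

7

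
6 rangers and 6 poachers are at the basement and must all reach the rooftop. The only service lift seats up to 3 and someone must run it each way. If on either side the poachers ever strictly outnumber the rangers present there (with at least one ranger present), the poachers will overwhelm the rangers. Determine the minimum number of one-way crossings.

impossible

Following every safe sequence of crossings from the start, the most of the 12 that can be at the rooftop as the service lift arrives there on crossings 1, 3, 5 is 3, 5, 6 respectively; the best ever achieved is 6 of 12.
From crossing 7 on, no configuration arises that was not already reachable earlier: only 17 distinct safe configurations (who is on which side, and where the service lift is) can ever be reached, none of them has everyone across, and every continuation just revisits them. They are: 0 rangers + 0 poachers across (service lift back at the start); 0 rangers + 1 poacher across (service lift there); 0 rangers + 1 poacher across (service lift back at the start); 0 rangers + 2 poachers across (service lift there); 0 rangers + 2 poachers across (service lift back at the start); 0 rangers + 3 poachers across (service lift there); 0 rangers + 3 poachers across (service lift back at the start); 0 rangers + 4 poachers across (service lift there); 0 rangers + 4 poachers across (service lift back at the start); 0 rangers + 5 poachers across (service lift there); 0 rangers + 5 poachers across (service lift back at the start); 0 rangers + 6 poachers across (service lift there); 1 ranger + 1 poacher across (service lift there); 1 ranger + 1 poacher across (service lift back at the start); 2 rangers + 2 poachers across (service lift there); 2 rangers + 2 poachers across (service lift back at the start); 3 rangers + 3 poachers across (service lift there). So no valid plan exists.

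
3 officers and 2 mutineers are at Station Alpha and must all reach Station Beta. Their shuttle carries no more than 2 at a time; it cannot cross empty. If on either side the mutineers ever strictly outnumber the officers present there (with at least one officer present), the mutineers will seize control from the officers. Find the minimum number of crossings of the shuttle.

Counting alone: each trip to Station Beta takes at most 2 across and each return brings at least 1 back, so after t trips out (and t−1 returns) at most 2t − (t−1) of the 5 are across; that first reaches 5 at t = 4, so at least 7 crossings are needed.
The plan below uses exactly 7 crossings, so it is optimal:
1. 2 mutineers → Station Beta.  (Station Alpha: 3O 0M; Station Beta: 0O 2M)
2. 1 mutineer ← Station Alpha.  (Station Alpha: 3O 1M; Station Beta: 0O 1M)
3. 2 officers → Station Beta.  (Station Alpha: 1O 1M; Station Beta: 2O 1M)
4. 1 officer ← Station Alpha.  (Station Alpha: 2O 1M; Station Beta: 1O 1M)
5. 1 officer and 1 mutineer → Station Beta.  (Station Alpha: 1O 0M; Station Beta: 2O 2M)
6. 1 mutineer ← Station Alpha.  (Station Alpha: 1O 1M; Station Beta: 2O 1M)
7. 1 officer and 1 mutineer → Station Beta.  (Station Alpha: 0O 0M; Station Beta: 3O 2M)

7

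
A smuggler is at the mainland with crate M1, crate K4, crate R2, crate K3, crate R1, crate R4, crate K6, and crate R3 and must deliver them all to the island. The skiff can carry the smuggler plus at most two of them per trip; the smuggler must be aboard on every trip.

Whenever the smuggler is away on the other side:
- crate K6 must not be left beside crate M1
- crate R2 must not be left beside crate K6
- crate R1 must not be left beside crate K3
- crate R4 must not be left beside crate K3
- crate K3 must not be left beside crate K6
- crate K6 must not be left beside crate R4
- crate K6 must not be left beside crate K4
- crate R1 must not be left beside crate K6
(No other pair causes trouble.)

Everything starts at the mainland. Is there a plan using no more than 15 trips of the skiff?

Yes — this plan uses 13 crossings (≤ 15):
1. Smuggler goes to the island with crate K3 and crate K6.  [the mainland: crate K4, crate M1, crate R1, crate R2, crate R3, crate R4 | the island: crate K3, crate K6]
2. Smuggler goes back to the mainland with crate K3.  [the mainland: crate K3, crate K4, crate M1, crate R1, crate R2, crate R3, crate R4 | the island: crate K6]
3. Smuggler goes to the island with crate K3 and crate M1.  [the mainland: crate K4, crate R1, crate R2, crate R3, crate R4 | the island: crate K3, crate K6, crate M1]
4. Smuggler goes back to the mainland with crate K6.  [the mainland: crate K4, crate K6, crate R1, crate R2, crate R3, crate R4 | the island: crate K3, crate M1]
5. Smuggler goes to the island with crate K4 and crate K6.  [the mainland: crate R1, crate R2, crate R3, crate R4 | the island: crate K3, crate K4, crate K6, crate M1]
6. Smuggler goes back to the mainland with crate K6.  [the mainland: crate K6, crate R1, crate R2, crate R3, crate R4 | the island: crate K3, crate K4, crate M1]
7. Smuggler goes to the island with crate K6 and crate R2.  [the mainland: crate R1, crate R3, crate R4 | the island: crate K3, crate K4, crate K6, crate M1, crate R2]
8. Smuggler goes back to the mainland with crate K6.  [the mainland: crate K6, crate R1, crate R3, crate R4 | the island: crate K3, crate K4, crate M1, crate R2]
9. Smuggler goes to the island with crate R1 and crate R4.  [the mainland: crate K6, crate R3 | the island: crate K3, crate K4, crate M1, crate R1, crate R2, crate R4]
10. Smuggler goes back to the mainland with crate K3.  [the mainland: crate K3, crate K6, crate R3 | the island: crate K4, crate M1, crate R1, crate R2, crate R4]
11. Smuggler goes to the island with crate K3 and crate R3.  [the mainland: crate K6 | the island: crate K3, crate K4, crate M1, crate R1, crate R2, crate R3, crate R4]
12. Smuggler goes back to the mainland with crate K3.  [the mainland: crate K3, crate K6 | the island: crate K4, crate M1, crate R1, crate R2, crate R3, crate R4]
13. Smuggler goes to the island with crate K3 and crate K6.  [the mainland: — | the island: crate K3, crate K4, crate K6, crate M1, crate R1, crate R2, crate R3, crate R4]

Yes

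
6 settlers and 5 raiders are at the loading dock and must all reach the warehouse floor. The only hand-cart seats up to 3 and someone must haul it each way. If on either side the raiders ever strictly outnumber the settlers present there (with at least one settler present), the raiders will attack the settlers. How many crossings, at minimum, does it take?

Counting alone: each trip to the warehouse floor takes at most 3 across and each return brings at least 1 back, so after t trips out (and t−1 returns) at most 3t − (t−1) of the 11 are across; that first reaches 11 at t = 5, so at least 9 crossings are needed.
The plan below uses exactly 9 crossings, so it is optimal:
1. 3 raiders → the warehouse floor.  (the loading dock: 6S 2R; the warehouse floor: 0S 3R)
2. 1 raider ← the loading dock.  (the loading dock: 6S 3R; the warehouse floor: 0S 2R)
3. 3 settlers → the warehouse floor.  (the loading dock: 3S 3R; the warehouse floor: 3S 2R)
4. 1 settler ← the loading dock.  (the loading dock: 4S 3R; the warehouse floor: 2S 2R)
5. 2 settlers and 1 raider → the warehouse floor.  (the loading dock: 2S 2R; the warehouse floor: 4S 3R)
6. 1 settler ← the loading dock.  (the loading dock: 3S 2R; the warehouse floor: 3S 3R)
7. 2 settlers and 1 raider → the warehouse floor.  (the loading dock: 1S 1R; the warehouse floor: 5S 4R)
8. 1 settler ← the loading dock.  (the loading dock: 2S 1R; the warehouse floor: 4S 4R)
9. 2 settlers and 1 raider → the warehouse floor.  (the loading dock: 0S 0R; the warehouse floor: 6S 5R)

9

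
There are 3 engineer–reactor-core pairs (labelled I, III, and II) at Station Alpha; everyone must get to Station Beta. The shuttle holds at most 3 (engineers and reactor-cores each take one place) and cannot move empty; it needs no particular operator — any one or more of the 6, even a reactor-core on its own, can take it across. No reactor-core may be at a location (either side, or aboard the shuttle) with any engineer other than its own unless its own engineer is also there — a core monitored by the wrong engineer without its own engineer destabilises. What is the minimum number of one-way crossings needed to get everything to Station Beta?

5

Counting alone: each trip to Station Beta takes at most 3 across and each return brings at least 1 back, so after t trips out (and t−1 returns) at most 3t − (t−1) of the 6 are across; that first reaches 6 at t = 3, so at least 5 crossings are needed.
The plan below uses exactly 5 crossings, so it is optimal:
1. engineer I and reactor-core I cross → Station Beta.
2. engineer I crosses ← Station Alpha.
3. engineer I, engineer II, and engineer III cross → Station Beta.
4. reactor-core I crosses ← Station Alpha.
5. reactor-core I, reactor-core II, and reactor-core III cross → Station Beta.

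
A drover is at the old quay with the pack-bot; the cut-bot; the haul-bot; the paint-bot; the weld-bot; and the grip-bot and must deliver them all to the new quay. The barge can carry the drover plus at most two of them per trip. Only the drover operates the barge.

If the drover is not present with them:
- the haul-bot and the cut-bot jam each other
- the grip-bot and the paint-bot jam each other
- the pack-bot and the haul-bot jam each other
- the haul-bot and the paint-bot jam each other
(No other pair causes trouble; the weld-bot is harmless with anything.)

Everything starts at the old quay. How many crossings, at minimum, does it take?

Counting alone: the drover can take at most 2 across per trip to the new quay, so moving all 6 needs at least 3 loaded trips out, with a return between consecutive ones — at least 5 crossings.
The safety rule pushes this higher. Following every safe sequence of crossings, the most of the 6 that can be at the new quay as the barge arrives there on crossing 5 is 5 — never all 6.
So no plan with fewer than 7 crossings exists, and this one achieves 7:
1. Drover goes to the new quay with the haul-bot and the paint-bot.
2. Drover goes back to the old quay with the haul-bot.
3. Drover goes to the new quay with the cut-bot and the pack-bot.
4. Drover goes back to the old quay alone.
5. Drover goes to the new quay with the weld-bot.
6. Drover goes back to the old quay alone.
7. Drover goes to the new quay with the grip-bot and the haul-bot.

7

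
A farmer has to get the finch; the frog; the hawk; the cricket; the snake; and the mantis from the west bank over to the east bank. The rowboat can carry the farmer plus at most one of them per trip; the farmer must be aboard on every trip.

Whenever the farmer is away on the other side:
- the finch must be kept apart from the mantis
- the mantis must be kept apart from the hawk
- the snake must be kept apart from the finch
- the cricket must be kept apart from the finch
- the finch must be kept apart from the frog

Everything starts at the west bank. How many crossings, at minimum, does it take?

Whatever the first load, the items left behind include a forbidden pair without the farmer. No opening move is safe, so no plan exists.

impossible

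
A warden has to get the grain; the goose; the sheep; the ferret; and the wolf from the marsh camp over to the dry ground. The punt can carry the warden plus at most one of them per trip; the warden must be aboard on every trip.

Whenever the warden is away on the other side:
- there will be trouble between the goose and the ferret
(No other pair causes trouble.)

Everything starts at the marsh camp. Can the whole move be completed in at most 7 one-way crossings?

No

Counting alone: the warden can take at most 1 across per trip to the dry ground, so moving all 5 needs at least 5 loaded trips out, with a return between consecutive ones — at least 9 crossings.
Since 7 < 9, 7 crossings cannot be enough. (The shortest complete plan in fact takes 9:)
1. Warden goes to the dry ground with the goose.  [the marsh camp: the ferret, the grain, the sheep, the wolf | the dry ground: the goose]
2. Warden goes back to the marsh camp alone.  [the marsh camp: the ferret, the grain, the sheep, the wolf | the dry ground: the goose]
3. Warden goes to the dry ground with the grain.  [the marsh camp: the ferret, the sheep, the wolf | the dry ground: the goose, the grain]
4. Warden goes back to the marsh camp alone.  [the marsh camp: the ferret, the sheep, the wolf | the dry ground: the goose, the grain]
5. Warden goes to the dry ground with the sheep.  [the marsh camp: the ferret, the wolf | the dry ground: the goose, the grain, the sheep]
6. Warden goes back to the marsh camp alone.  [the marsh camp: the ferret, the wolf | the dry ground: the goose, the grain, the sheep]
7. Warden goes to the dry ground with the wolf.  [the marsh camp: the ferret | the dry ground: the goose, the grain, the sheep, the wolf]
8. Warden goes back to the marsh camp alone.  [the marsh camp: the ferret | the dry ground: the goose, the grain, the sheep, the wolf]
9. Warden goes to the dry ground with the ferret.  [the marsh camp: — | the dry ground: the ferret, the goose, the grain, the sheep, the wolf]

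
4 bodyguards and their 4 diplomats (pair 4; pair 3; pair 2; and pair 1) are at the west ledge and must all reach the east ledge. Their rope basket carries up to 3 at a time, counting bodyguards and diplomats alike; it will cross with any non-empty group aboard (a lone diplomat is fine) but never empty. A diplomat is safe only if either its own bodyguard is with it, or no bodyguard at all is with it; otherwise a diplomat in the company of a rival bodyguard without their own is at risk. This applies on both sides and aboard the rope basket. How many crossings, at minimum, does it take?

9

Counting alone: each trip to the east ledge takes at most 3 across and each return brings at least 1 back, so after t trips out (and t−1 returns) at most 3t − (t−1) of the 8 are across; that first reaches 8 at t = 4, so at least 7 crossings are needed.
The safety rule pushes this higher. Following every safe sequence of crossings, the most of the 8 that can be at the east ledge as the rope basket arrives there on crossing 7 is 7 — never all 8.
So no plan with fewer than 9 crossings exists, and this one achieves 9:
1. bodyguard 4 and diplomat 4 cross → the east ledge.
2. bodyguard 4 crosses ← the west ledge.
3. bodyguard 3, bodyguard 4, and diplomat 3 cross → the east ledge.
4. bodyguard 4 and diplomat 4 cross ← the west ledge.
5. bodyguard 1, bodyguard 2, and bodyguard 4 cross → the east ledge.
6. diplomat 3 crosses ← the west ledge.
7. diplomat 3 and diplomat 4 cross → the east ledge.
8. diplomat 4 crosses ← the west ledge.
9. diplomat 1, diplomat 2, and diplomat 4 cross → the east ledge.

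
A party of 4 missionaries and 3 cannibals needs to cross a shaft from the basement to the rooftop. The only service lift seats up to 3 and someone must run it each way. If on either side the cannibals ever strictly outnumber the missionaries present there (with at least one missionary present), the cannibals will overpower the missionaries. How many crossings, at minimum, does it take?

5

Counting alone: each trip to the rooftop takes at most 3 across and each return brings at least 1 back, so after t trips out (and t−1 returns) at most 3t − (t−1) of the 7 are across; that first reaches 7 at t = 3, so at least 5 crossings are needed.
The plan below uses exactly 5 crossings, so it is optimal:
1. 3 cannibals → the rooftop.  (the basement: 4M 0C; the rooftop: 0M 3C)
2. 1 cannibal ← the basement.  (the basement: 4M 1C; the rooftop: 0M 2C)
3. 3 missionaries → the rooftop.  (the basement: 1M 1C; the rooftop: 3M 2C)
4. 1 missionary ← the basement.  (the basement: 2M 1C; the rooftop: 2M 2C)
5. 2 missionaries and 1 cannibal → the rooftop.  (the basement: 0M 0C; the rooftop: 4M 3C)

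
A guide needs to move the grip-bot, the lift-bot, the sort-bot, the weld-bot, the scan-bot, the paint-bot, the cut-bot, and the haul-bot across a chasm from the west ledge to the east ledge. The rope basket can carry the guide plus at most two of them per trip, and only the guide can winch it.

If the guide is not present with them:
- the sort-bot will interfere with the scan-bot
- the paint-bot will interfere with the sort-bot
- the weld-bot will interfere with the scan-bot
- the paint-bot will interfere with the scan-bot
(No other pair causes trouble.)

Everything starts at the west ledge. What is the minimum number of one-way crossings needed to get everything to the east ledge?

Counting alone: the guide can take at most 2 across per trip to the east ledge, so moving all 8 needs at least 4 loaded trips out, with a return between consecutive ones — at least 7 crossings.
The safety rule pushes this higher. Following every safe sequence of crossings, the most of the 8 that can be at the east ledge as the rope basket arrives there on crossings 7, 9, 11 is 5, 6, 7 respectively — never all 8.
So no plan with fewer than 13 crossings exists, and this one achieves 13:
1. Guide goes to the east ledge with the scan-bot and the sort-bot.
2. Guide goes back to the west ledge with the sort-bot.
3. Guide goes to the east ledge with the grip-bot and the sort-bot.
4. Guide goes back to the west ledge with the sort-bot.
5. Guide goes to the east ledge with the lift-bot and the sort-bot.
6. Guide goes back to the west ledge with the sort-bot.
7. Guide goes to the east ledge with the sort-bot and the weld-bot.
8. Guide goes back to the west ledge with the scan-bot.
9. Guide goes to the east ledge with the cut-bot and the scan-bot.
10. Guide goes back to the west ledge with the scan-bot.
11. Guide goes to the east ledge with the haul-bot and the scan-bot.
12. Guide goes back to the west ledge with the scan-bot.
13. Guide goes to the east ledge with the paint-bot and the scan-bot.

13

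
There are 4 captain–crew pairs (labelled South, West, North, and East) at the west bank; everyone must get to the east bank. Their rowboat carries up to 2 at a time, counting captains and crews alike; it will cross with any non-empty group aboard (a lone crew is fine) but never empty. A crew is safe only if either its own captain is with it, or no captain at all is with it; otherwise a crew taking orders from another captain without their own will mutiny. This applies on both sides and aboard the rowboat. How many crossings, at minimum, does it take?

Following every safe sequence of crossings from the start, the most of the 8 that can be at the east bank as the rowboat arrives there on crossings 1, 3, 5 is 2, 3, 4 respectively; the best ever achieved is 4 of 8.
From crossing 7 on, no configuration arises that was not already reachable earlier: only 44 distinct safe configurations (who is on which side, and where the rowboat is) can ever be reached, none of them has everyone across, and every continuation just revisits them. So no valid plan exists.

impossible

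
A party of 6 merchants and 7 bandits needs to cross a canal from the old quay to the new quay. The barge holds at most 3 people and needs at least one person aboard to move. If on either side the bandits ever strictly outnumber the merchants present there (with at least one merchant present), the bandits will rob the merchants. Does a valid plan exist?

The bandits already outnumber the merchants at the old quay before anyone moves, so the starting position itself is disallowed.

No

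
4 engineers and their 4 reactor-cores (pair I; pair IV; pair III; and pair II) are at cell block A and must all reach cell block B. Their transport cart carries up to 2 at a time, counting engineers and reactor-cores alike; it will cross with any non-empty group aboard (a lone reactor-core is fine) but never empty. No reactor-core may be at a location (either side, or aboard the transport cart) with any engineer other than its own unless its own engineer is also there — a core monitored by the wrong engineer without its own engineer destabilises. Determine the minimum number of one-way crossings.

Following every safe sequence of crossings from the start, the most of the 8 that can be at cell block B as the transport cart arrives there on crossings 1, 3, 5 is 2, 3, 4 respectively; the best ever achieved is 4 of 8.
From crossing 7 on, no configuration arises that was not already reachable earlier: only 44 distinct safe configurations (who is on which side, and where the transport cart is) can ever be reached, none of them has everyone across, and every continuation just revisits them. So no valid plan exists.

impossible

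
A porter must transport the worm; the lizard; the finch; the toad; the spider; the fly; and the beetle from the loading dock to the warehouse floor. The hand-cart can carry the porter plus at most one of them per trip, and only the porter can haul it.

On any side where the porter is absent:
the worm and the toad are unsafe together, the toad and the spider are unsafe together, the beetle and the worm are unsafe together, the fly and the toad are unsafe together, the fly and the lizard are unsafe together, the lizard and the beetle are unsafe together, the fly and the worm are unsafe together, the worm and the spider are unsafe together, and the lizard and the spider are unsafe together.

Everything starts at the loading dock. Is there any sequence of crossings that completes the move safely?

Whatever the first load, the items left behind include a forbidden pair without the porter. No opening move is safe, so no plan exists.

No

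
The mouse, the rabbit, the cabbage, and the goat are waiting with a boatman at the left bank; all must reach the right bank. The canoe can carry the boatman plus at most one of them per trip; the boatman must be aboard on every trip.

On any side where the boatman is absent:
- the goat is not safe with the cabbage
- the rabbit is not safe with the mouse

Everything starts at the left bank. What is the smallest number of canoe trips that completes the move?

Whatever the first load, the items left behind include a forbidden pair without the boatman. No opening move is safe, so no plan exists.

impossible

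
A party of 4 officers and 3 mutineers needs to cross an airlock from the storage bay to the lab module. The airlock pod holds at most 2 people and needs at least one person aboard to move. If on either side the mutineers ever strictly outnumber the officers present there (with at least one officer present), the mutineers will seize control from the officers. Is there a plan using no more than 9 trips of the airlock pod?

No

Counting alone: each trip to the lab module takes at most 2 across and each return brings at least 1 back, so after t trips out (and t−1 returns) at most 2t − (t−1) of the 7 are across; that first reaches 7 at t = 6, so at least 11 crossings are needed.
Since 9 < 11, 9 crossings cannot be enough. (The shortest complete plan in fact takes 11:)
1. 2 mutineers → the lab module.  (the storage bay: 4O 1M; the lab module: 0O 2M)
2. 1 mutineer ← the storage bay.  (the storage bay: 4O 2M; the lab module: 0O 1M)
3. 2 mutineers → the lab module.  (the storage bay: 4O 0M; the lab module: 0O 3M)
4. 1 mutineer ← the storage bay.  (the storage bay: 4O 1M; the lab module: 0O 2M)
5. 2 officers → the lab module.  (the storage bay: 2O 1M; the lab module: 2O 2M)
6. 1 mutineer ← the storage bay.  (the storage bay: 2O 2M; the lab module: 2O 1M)
7. 1 officer and 1 mutineer → the lab module.  (the storage bay: 1O 1M; the lab module: 3O 2M)
8. 1 officer ← the storage bay.  (the storage bay: 2O 1M; the lab module: 2O 2M)
9. 1 officer and 1 mutineer → the lab module.  (the storage bay: 1O 0M; the lab module: 3O 3M)
10. 1 mutineer ← the storage bay.  (the storage bay: 1O 1M; the lab module: 3O 2M)
11. 1 officer and 1 mutineer → the lab module.  (the storage bay: 0O 0M; the lab module: 4O 3M)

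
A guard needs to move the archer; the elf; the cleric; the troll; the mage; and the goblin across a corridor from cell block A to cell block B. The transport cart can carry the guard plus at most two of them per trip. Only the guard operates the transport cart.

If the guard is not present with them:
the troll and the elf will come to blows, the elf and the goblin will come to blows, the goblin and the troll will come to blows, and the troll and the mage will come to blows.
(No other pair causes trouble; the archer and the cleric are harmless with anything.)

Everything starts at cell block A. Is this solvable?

1. Guard goes to cell block B with the elf and the troll.
2. Guard goes back to cell block A with the elf.
3. Guard goes to cell block B with the archer and the elf.
4. Guard goes back to cell block A with the elf.
5. Guard goes to cell block B with the cleric and the elf.
6. Guard goes back to cell block A with the elf.
7. Guard goes to cell block B with the elf and the mage.
8. Guard goes back to cell block A with the troll.
9. Guard goes to cell block B with the goblin and the troll.

Yes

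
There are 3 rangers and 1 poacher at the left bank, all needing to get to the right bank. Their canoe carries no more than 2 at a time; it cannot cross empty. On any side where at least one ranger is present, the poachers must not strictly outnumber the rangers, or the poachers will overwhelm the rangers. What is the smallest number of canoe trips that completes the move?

Counting alone: each trip to the right bank takes at most 2 across and each return brings at least 1 back, so after t trips out (and t−1 returns) at most 2t − (t−1) of the 4 are across; that first reaches 4 at t = 3, so at least 5 crossings are needed.
The plan below uses exactly 5 crossings, so it is optimal:
1. 1 ranger and 1 poacher → the right bank.  (the left bank: 2R 0P; the right bank: 1R 1P)
2. 1 poacher ← the left bank.  (the left bank: 2R 1P; the right bank: 1R 0P)
3. 1 ranger and 1 poacher → the right bank.  (the left bank: 1R 0P; the right bank: 2R 1P)
4. 1 poacher ← the left bank.  (the left bank: 1R 1P; the right bank: 2R 0P)
5. 1 ranger and 1 poacher → the right bank.  (the left bank: 0R 0P; the right bank: 3R 1P)

5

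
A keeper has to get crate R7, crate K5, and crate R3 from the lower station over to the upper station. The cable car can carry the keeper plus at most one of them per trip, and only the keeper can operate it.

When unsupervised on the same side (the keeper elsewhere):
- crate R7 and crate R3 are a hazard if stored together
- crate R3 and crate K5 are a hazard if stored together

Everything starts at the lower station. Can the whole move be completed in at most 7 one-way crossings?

Yes

Yes — this plan uses 7 crossings (≤ 7):
1. Keeper goes to the upper station with crate R3.
2. Keeper goes back to the lower station alone.
3. Keeper goes to the upper station with crate R7.
4. Keeper goes back to the lower station with crate R3.
5. Keeper goes to the upper station with crate K5.
6. Keeper goes back to the lower station alone.
7. Keeper goes to the upper station with crate R3.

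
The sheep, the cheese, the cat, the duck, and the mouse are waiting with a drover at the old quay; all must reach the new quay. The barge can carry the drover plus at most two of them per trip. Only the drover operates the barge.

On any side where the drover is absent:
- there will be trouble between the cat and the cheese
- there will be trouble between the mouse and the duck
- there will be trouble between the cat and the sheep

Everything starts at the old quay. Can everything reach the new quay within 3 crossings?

Counting alone: the drover can take at most 2 across per trip to the new quay, so moving all 5 needs at least 3 loaded trips out, with a return between consecutive ones — at least 5 crossings.
Since 3 < 5, 3 crossings cannot be enough. (The shortest complete plan in fact takes 5:)
1. Drover goes to the new quay with the cat and the duck.
2. Drover goes back to the old quay alone.
3. Drover goes to the new quay with the cheese and the sheep.
4. Drover goes back to the old quay with the cat.
5. Drover goes to the new quay with the cat and the mouse.

No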